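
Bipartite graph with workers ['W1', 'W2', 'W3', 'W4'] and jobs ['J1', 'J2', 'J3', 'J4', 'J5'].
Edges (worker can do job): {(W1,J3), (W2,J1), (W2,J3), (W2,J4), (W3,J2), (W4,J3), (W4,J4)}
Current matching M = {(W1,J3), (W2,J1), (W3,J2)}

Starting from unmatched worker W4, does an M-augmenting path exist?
Yes: W4 → J4

An M-augmenting path alternates non-matching / matching edges, starting and ending at unmatched vertices.
Path: W4 → J4
(J4 is unmatched in M, so the path is augmenting.)
Flipping edges along this path would increase |M| from 3 to 4.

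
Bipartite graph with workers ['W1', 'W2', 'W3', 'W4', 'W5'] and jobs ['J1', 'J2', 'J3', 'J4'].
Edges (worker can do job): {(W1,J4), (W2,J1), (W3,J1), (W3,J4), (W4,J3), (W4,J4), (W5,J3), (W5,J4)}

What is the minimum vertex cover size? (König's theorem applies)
Minimum vertex cover size = 3

By König's theorem: in bipartite graphs,
min vertex cover = max matching = 3

Maximum matching has size 3, so minimum vertex cover also has size 3.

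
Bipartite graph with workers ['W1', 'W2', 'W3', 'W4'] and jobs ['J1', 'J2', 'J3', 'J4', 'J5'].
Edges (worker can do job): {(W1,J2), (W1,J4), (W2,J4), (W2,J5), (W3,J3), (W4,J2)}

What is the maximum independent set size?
Maximum independent set = 5

By König's theorem:
- Min vertex cover = Max matching = 4
- Max independent set = Total vertices - Min vertex cover
- Max independent set = 9 - 4 = 5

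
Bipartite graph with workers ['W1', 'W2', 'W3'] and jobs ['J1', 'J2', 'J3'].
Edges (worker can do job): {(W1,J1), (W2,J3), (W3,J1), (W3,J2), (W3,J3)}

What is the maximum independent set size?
Maximum independent set = 3

By König's theorem:
- Min vertex cover = Max matching = 3
- Max independent set = Total vertices - Min vertex cover
- Max independent set = 6 - 3 = 3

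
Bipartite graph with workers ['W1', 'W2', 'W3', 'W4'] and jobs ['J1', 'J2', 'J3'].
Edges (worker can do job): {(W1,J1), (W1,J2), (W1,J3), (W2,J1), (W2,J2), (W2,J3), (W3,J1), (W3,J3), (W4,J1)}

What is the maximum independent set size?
Maximum independent set = 4

By König's theorem:
- Min vertex cover = Max matching = 3
- Max independent set = Total vertices - Min vertex cover
- Max independent set = 7 - 3 = 4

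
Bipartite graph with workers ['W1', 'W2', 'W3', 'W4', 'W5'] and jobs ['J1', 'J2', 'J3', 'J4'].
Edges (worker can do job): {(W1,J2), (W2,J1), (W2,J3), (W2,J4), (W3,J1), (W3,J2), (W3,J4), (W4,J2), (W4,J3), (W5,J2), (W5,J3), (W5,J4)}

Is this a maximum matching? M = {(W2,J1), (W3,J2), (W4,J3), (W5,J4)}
Yes, size 4 is maximum

Proposed matching has size 4.
Maximum matching size for this graph: 4.

This is a maximum matching.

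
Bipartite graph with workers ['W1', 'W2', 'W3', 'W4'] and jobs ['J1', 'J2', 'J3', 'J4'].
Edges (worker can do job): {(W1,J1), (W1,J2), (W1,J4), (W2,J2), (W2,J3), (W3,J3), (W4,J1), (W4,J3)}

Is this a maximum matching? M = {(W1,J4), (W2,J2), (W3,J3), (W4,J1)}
Yes, size 4 is maximum

Proposed matching has size 4.
Maximum matching size for this graph: 4.

This is a maximum matching.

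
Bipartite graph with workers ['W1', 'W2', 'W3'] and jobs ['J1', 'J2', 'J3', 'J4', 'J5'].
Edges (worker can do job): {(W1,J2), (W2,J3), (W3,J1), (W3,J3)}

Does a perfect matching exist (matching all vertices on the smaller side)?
Yes, perfect matching exists (size 3)

Perfect matching: {(W1,J2), (W2,J3), (W3,J1)}
All 3 vertices on the smaller side are matched.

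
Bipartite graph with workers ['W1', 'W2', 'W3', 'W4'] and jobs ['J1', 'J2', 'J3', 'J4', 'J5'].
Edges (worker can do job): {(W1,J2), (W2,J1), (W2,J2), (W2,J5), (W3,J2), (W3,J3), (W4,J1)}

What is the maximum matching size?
Maximum matching size = 4

Maximum matching: {(W1,J2), (W2,J5), (W3,J3), (W4,J1)}
Size: 4

This assigns 4 workers to 4 distinct jobs.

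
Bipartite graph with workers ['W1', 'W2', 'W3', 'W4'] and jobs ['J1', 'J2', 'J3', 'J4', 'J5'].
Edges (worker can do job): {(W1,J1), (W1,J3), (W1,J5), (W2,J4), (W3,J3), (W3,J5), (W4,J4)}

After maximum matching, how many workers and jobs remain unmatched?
Unmatched: 1 workers, 2 jobs

Maximum matching size: 3
Workers: 4 total, 3 matched, 1 unmatched
Jobs: 5 total, 3 matched, 2 unmatched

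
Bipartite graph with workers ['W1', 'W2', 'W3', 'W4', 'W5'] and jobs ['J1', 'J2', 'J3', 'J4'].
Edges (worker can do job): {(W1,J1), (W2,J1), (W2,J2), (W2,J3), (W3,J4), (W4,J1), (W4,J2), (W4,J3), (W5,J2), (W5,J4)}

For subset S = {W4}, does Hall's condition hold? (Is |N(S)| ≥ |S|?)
Yes: |N(S)| = 3, |S| = 1

Subset S = {W4}
Neighbors N(S) = {J1, J2, J3}

|N(S)| = 3, |S| = 1
Hall's condition: |N(S)| ≥ |S| is satisfied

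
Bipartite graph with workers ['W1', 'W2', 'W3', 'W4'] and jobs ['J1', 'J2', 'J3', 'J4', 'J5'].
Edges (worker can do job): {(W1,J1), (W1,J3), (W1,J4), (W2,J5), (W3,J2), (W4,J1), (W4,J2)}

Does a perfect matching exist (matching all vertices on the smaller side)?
Yes, perfect matching exists (size 4)

Perfect matching: {(W1,J3), (W2,J5), (W3,J2), (W4,J1)}
All 4 vertices on the smaller side are matched.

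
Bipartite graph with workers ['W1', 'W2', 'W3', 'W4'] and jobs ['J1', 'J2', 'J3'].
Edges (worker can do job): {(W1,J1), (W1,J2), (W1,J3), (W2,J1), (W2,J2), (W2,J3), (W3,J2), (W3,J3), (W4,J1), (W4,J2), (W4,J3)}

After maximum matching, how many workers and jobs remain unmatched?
Unmatched: 1 workers, 0 jobs

Maximum matching size: 3
Workers: 4 total, 3 matched, 1 unmatched
Jobs: 3 total, 3 matched, 0 unmatched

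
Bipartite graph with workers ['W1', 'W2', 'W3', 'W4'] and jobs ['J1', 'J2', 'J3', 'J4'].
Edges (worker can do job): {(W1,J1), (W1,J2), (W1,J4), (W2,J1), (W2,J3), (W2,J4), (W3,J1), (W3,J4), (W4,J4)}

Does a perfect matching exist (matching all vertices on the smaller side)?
Yes, perfect matching exists (size 4)

Perfect matching: {(W1,J2), (W2,J3), (W3,J1), (W4,J4)}
All 4 vertices on the smaller side are matched.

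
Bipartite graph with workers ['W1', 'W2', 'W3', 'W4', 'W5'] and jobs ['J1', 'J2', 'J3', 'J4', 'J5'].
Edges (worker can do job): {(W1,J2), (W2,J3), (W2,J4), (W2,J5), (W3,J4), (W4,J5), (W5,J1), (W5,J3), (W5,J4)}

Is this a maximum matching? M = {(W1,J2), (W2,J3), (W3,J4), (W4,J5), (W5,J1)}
Yes, size 5 is maximum

Proposed matching has size 5.
Maximum matching size for this graph: 5.

This is a maximum matching.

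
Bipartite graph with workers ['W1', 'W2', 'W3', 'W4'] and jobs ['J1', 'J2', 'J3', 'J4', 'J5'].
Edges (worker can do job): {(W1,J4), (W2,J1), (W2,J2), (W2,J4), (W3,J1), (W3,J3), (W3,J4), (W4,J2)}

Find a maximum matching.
Matching: {(W1,J4), (W2,J1), (W3,J3), (W4,J2)}

Maximum matching (size 4):
  W1 → J4
  W2 → J1
  W3 → J3
  W4 → J2

Each worker is assigned to at most one job, and each job to at most one worker.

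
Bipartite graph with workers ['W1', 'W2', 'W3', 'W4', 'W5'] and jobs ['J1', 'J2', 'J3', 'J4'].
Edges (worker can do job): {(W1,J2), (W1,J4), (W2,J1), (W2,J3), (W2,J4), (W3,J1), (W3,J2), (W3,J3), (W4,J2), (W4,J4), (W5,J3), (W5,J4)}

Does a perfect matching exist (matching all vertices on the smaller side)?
Yes, perfect matching exists (size 4)

Perfect matching: {(W1,J4), (W3,J1), (W4,J2), (W5,J3)}
All 4 vertices on the smaller side are matched.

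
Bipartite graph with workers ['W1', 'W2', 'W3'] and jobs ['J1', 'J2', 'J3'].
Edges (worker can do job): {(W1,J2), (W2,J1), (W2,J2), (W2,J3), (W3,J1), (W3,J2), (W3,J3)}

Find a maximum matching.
Matching: {(W1,J2), (W2,J3), (W3,J1)}

Maximum matching (size 3):
  W1 → J2
  W2 → J3
  W3 → J1

Each worker is assigned to at most one job, and each job to at most one worker.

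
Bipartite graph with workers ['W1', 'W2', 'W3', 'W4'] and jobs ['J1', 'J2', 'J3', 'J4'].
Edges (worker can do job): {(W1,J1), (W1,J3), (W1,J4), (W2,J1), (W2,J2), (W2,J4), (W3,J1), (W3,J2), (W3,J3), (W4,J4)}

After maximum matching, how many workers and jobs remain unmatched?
Unmatched: 0 workers, 0 jobs

Maximum matching size: 4
Workers: 4 total, 4 matched, 0 unmatched
Jobs: 4 total, 4 matched, 0 unmatched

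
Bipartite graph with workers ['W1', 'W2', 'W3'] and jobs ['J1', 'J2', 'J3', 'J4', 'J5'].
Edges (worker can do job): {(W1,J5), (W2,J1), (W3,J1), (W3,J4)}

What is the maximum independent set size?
Maximum independent set = 5

By König's theorem:
- Min vertex cover = Max matching = 3
- Max independent set = Total vertices - Min vertex cover
- Max independent set = 8 - 3 = 5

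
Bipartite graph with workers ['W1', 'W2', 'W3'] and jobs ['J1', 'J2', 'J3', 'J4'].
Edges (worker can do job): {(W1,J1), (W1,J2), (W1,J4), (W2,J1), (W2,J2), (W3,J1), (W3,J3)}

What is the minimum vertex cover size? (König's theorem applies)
Minimum vertex cover size = 3

By König's theorem: in bipartite graphs,
min vertex cover = max matching = 3

Maximum matching has size 3, so minimum vertex cover also has size 3.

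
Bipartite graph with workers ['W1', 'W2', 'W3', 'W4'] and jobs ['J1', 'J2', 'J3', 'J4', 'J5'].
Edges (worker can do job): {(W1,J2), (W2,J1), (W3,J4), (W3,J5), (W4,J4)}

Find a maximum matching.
Matching: {(W1,J2), (W2,J1), (W3,J5), (W4,J4)}

Maximum matching (size 4):
  W1 → J2
  W2 → J1
  W3 → J5
  W4 → J4

Each worker is assigned to at most one job, and each job to at most one worker.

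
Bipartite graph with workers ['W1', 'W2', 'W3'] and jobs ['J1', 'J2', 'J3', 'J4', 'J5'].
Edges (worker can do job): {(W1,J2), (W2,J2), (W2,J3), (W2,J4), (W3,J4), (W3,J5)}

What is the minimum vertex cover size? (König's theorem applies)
Minimum vertex cover size = 3

By König's theorem: in bipartite graphs,
min vertex cover = max matching = 3

Maximum matching has size 3, so minimum vertex cover also has size 3.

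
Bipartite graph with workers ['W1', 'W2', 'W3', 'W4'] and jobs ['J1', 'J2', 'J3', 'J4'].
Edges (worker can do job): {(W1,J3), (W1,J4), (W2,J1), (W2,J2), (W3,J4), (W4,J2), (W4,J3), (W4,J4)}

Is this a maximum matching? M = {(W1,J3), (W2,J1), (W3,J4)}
No, size 3 is not maximum

Proposed matching has size 3.
Maximum matching size for this graph: 4.

This is NOT maximum - can be improved to size 4.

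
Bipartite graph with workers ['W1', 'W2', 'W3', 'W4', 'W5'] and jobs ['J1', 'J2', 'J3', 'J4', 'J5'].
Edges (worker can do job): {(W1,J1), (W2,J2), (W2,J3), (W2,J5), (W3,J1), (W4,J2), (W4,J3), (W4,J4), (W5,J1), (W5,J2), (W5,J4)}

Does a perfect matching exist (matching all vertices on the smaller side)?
No, maximum matching has size 4 < 5

Maximum matching has size 4, need 5 for perfect matching.
Unmatched workers: ['W1']
Unmatched jobs: ['J4']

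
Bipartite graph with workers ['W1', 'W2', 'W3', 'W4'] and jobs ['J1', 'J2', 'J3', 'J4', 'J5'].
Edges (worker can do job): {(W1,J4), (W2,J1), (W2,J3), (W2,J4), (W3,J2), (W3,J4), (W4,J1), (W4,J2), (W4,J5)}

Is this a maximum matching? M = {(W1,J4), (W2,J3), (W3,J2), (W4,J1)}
Yes, size 4 is maximum

Proposed matching has size 4.
Maximum matching size for this graph: 4.

This is a maximum matching.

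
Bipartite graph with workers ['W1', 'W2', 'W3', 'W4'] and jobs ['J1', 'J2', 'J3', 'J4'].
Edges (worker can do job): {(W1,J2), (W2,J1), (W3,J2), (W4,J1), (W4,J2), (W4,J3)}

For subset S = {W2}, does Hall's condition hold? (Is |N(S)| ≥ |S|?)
Yes: |N(S)| = 1, |S| = 1

Subset S = {W2}
Neighbors N(S) = {J1}

|N(S)| = 1, |S| = 1
Hall's condition: |N(S)| ≥ |S| is satisfied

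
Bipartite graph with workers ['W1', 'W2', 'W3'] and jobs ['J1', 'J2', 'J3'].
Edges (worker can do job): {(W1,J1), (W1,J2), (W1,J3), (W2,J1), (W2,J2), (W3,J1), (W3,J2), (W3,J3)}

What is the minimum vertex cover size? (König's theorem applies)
Minimum vertex cover size = 3

By König's theorem: in bipartite graphs,
min vertex cover = max matching = 3

Maximum matching has size 3, so minimum vertex cover also has size 3.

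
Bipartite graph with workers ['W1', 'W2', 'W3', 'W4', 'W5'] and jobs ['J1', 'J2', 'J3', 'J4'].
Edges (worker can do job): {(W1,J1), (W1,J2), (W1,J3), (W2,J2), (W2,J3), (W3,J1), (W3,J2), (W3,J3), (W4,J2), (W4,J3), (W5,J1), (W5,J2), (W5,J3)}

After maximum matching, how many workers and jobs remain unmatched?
Unmatched: 2 workers, 1 jobs

Maximum matching size: 3
Workers: 5 total, 3 matched, 2 unmatched
Jobs: 4 total, 3 matched, 1 unmatched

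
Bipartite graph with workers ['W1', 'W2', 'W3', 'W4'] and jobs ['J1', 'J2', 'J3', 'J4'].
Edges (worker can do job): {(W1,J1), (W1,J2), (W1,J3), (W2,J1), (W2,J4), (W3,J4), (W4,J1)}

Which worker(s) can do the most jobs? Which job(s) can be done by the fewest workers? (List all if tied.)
Most versatile: W1 (3 jobs); Least covered: J2, J3 (1 workers)

Worker degrees (jobs they can do): W1:3, W2:2, W3:1, W4:1
Job degrees (workers who can do it): J1:3, J2:1, J3:1, J4:2

Maximum worker degree is 3, achieved by: W1
Minimum job degree is 1, achieved by: J2, J3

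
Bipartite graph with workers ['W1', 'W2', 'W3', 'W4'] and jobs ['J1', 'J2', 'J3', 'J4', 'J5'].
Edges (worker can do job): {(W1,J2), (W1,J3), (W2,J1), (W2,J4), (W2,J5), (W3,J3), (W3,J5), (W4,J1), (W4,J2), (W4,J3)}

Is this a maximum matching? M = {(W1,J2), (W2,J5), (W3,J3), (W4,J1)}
Yes, size 4 is maximum

Proposed matching has size 4.
Maximum matching size for this graph: 4.

This is a maximum matching.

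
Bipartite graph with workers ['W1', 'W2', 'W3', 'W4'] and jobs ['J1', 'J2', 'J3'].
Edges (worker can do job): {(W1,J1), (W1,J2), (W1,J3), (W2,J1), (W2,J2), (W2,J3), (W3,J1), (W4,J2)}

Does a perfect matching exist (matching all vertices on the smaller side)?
Yes, perfect matching exists (size 3)

Perfect matching: {(W1,J3), (W3,J1), (W4,J2)}
All 3 vertices on the smaller side are matched.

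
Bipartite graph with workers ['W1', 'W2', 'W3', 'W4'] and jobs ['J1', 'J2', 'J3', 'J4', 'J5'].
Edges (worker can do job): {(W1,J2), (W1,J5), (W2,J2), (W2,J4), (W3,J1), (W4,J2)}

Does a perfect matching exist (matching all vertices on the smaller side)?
Yes, perfect matching exists (size 4)

Perfect matching: {(W1,J5), (W2,J4), (W3,J1), (W4,J2)}
All 4 vertices on the smaller side are matched.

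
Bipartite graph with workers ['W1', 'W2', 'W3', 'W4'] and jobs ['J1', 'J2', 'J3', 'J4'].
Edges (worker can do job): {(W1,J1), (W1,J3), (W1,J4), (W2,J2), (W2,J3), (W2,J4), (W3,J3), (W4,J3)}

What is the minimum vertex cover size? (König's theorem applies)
Minimum vertex cover size = 3

By König's theorem: in bipartite graphs,
min vertex cover = max matching = 3

Maximum matching has size 3, so minimum vertex cover also has size 3.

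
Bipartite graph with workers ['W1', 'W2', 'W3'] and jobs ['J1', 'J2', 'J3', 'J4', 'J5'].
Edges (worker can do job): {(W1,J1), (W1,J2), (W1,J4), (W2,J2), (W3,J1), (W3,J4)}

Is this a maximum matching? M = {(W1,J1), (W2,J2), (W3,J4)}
Yes, size 3 is maximum

Proposed matching has size 3.
Maximum matching size for this graph: 3.

This is a maximum matching.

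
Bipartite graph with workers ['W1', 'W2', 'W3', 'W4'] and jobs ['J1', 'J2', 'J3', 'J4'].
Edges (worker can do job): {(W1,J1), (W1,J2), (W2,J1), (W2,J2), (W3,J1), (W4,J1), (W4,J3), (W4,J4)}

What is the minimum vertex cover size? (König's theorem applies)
Minimum vertex cover size = 3

By König's theorem: in bipartite graphs,
min vertex cover = max matching = 3

Maximum matching has size 3, so minimum vertex cover also has size 3.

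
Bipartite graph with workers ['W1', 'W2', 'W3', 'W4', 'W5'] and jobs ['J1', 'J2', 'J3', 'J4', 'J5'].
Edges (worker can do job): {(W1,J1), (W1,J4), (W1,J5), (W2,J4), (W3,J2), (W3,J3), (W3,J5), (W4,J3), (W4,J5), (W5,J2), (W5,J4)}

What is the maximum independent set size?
Maximum independent set = 5

By König's theorem:
- Min vertex cover = Max matching = 5
- Max independent set = Total vertices - Min vertex cover
- Max independent set = 10 - 5 = 5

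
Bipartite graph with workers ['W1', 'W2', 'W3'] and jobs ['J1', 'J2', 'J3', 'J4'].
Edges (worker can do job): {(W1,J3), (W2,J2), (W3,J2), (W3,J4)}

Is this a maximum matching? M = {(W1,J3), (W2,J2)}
No, size 2 is not maximum

Proposed matching has size 2.
Maximum matching size for this graph: 3.

This is NOT maximum - can be improved to size 3.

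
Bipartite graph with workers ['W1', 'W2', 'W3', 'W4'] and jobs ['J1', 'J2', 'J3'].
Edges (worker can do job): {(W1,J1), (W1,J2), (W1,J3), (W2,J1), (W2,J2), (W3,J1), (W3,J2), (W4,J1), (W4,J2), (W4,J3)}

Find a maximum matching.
Matching: {(W1,J3), (W3,J1), (W4,J2)}

Maximum matching (size 3):
  W1 → J3
  W3 → J1
  W4 → J2

Each worker is assigned to at most one job, and each job to at most one worker.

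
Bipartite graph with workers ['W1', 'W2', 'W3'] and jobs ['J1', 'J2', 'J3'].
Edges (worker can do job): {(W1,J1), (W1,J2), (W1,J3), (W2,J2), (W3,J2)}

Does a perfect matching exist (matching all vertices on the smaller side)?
No, maximum matching has size 2 < 3

Maximum matching has size 2, need 3 for perfect matching.
Unmatched workers: ['W2']
Unmatched jobs: ['J1']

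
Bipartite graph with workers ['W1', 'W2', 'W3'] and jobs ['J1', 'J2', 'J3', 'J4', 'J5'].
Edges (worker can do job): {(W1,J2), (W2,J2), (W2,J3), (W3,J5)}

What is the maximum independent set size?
Maximum independent set = 5

By König's theorem:
- Min vertex cover = Max matching = 3
- Max independent set = Total vertices - Min vertex cover
- Max independent set = 8 - 3 = 5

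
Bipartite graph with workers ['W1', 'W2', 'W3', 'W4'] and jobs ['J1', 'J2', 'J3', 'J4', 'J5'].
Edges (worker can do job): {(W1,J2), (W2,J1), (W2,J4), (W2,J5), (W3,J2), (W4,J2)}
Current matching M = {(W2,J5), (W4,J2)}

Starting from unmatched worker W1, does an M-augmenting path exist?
No augmenting path from W1

Alternating search from W1 reaches jobs: {J2}.
Every reachable job is already matched in M, and following those matched edges back to workers exposes no further unvisited jobs.
No M-augmenting path from W1 exists.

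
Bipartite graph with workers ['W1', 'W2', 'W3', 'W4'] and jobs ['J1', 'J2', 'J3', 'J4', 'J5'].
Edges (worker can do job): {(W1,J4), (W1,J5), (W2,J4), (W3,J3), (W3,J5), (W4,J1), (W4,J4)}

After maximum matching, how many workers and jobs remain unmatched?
Unmatched: 0 workers, 1 jobs

Maximum matching size: 4
Workers: 4 total, 4 matched, 0 unmatched
Jobs: 5 total, 4 matched, 1 unmatched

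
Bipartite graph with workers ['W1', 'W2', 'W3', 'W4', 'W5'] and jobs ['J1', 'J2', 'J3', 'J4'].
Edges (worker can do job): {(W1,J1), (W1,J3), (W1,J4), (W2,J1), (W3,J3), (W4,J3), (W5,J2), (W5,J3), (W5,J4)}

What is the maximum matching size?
Maximum matching size = 4

Maximum matching: {(W1,J4), (W2,J1), (W3,J3), (W5,J2)}
Size: 4

This assigns 4 workers to 4 distinct jobs.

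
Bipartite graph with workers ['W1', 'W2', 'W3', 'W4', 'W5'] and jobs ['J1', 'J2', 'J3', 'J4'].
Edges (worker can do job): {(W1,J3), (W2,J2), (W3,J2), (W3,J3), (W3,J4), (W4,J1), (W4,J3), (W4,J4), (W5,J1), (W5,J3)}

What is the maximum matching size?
Maximum matching size = 4

Maximum matching: {(W2,J2), (W3,J4), (W4,J1), (W5,J3)}
Size: 4

This assigns 4 workers to 4 distinct jobs.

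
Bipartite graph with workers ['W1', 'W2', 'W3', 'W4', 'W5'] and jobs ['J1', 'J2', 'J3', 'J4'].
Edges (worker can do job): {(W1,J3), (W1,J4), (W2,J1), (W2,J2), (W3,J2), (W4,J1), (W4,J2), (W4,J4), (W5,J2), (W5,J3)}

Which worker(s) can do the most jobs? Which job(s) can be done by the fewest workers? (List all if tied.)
Most versatile: W4 (3 jobs); Least covered: J1, J3, J4 (2 workers)

Worker degrees (jobs they can do): W1:2, W2:2, W3:1, W4:3, W5:2
Job degrees (workers who can do it): J1:2, J2:4, J3:2, J4:2

Maximum worker degree is 3, achieved by: W4
Minimum job degree is 2, achieved by: J1, J3, J4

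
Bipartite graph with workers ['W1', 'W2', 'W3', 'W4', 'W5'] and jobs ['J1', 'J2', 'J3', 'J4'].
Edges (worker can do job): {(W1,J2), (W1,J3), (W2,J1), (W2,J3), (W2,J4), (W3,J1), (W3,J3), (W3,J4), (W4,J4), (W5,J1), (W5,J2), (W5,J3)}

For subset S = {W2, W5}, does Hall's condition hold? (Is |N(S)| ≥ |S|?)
Yes: |N(S)| = 4, |S| = 2

Subset S = {W2, W5}
Neighbors N(S) = {J1, J2, J3, J4}

|N(S)| = 4, |S| = 2
Hall's condition: |N(S)| ≥ |S| is satisfied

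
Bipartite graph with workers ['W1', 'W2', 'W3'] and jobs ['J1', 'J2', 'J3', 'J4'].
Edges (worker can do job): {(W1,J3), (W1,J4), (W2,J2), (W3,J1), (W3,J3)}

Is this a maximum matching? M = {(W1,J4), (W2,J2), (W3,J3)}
Yes, size 3 is maximum

Proposed matching has size 3.
Maximum matching size for this graph: 3.

This is a maximum matching.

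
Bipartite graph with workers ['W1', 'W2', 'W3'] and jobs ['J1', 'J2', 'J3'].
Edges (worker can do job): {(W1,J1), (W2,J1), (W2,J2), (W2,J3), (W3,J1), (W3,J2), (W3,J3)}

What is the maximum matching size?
Maximum matching size = 3

Maximum matching: {(W1,J1), (W2,J2), (W3,J3)}
Size: 3

This assigns 3 workers to 3 distinct jobs.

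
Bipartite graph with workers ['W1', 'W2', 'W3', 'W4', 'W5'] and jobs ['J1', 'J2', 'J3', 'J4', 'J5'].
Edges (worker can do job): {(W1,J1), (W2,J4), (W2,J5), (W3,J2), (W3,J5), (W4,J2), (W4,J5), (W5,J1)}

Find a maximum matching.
Matching: {(W2,J4), (W3,J5), (W4,J2), (W5,J1)}

Maximum matching (size 4):
  W2 → J4
  W3 → J5
  W4 → J2
  W5 → J1

Each worker is assigned to at most one job, and each job to at most one worker.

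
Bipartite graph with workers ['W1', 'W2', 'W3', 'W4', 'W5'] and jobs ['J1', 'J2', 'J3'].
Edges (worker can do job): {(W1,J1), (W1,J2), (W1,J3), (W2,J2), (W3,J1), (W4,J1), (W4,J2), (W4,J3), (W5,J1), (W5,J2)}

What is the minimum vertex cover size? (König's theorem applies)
Minimum vertex cover size = 3

By König's theorem: in bipartite graphs,
min vertex cover = max matching = 3

Maximum matching has size 3, so minimum vertex cover also has size 3.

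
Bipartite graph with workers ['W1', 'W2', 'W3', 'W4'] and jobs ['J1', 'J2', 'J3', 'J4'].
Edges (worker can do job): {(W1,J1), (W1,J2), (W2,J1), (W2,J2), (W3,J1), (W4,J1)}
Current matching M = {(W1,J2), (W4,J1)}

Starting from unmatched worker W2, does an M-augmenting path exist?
No augmenting path from W2

Alternating search from W2 reaches jobs: {J1, J2}.
Every reachable job is already matched in M, and following those matched edges back to workers exposes no further unvisited jobs.
No M-augmenting path from W2 exists.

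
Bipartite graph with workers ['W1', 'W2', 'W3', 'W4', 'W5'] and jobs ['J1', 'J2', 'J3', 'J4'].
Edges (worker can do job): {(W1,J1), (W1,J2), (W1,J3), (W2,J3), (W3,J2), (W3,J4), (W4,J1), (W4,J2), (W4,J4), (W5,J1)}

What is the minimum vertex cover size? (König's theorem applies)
Minimum vertex cover size = 4

By König's theorem: in bipartite graphs,
min vertex cover = max matching = 4

Maximum matching has size 4, so minimum vertex cover also has size 4.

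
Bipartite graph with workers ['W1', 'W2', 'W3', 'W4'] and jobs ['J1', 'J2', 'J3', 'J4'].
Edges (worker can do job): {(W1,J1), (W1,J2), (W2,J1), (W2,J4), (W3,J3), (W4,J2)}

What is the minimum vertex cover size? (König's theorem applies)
Minimum vertex cover size = 4

By König's theorem: in bipartite graphs,
min vertex cover = max matching = 4

Maximum matching has size 4, so minimum vertex cover also has size 4.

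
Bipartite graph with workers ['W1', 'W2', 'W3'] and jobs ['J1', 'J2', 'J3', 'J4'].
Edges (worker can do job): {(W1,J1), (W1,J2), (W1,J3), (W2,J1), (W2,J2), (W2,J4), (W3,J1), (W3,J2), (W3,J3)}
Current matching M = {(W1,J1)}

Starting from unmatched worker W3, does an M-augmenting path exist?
Yes: W3 → J3

An M-augmenting path alternates non-matching / matching edges, starting and ending at unmatched vertices.
Path: W3 → J3
(J3 is unmatched in M, so the path is augmenting.)
Flipping edges along this path would increase |M| from 1 to 2.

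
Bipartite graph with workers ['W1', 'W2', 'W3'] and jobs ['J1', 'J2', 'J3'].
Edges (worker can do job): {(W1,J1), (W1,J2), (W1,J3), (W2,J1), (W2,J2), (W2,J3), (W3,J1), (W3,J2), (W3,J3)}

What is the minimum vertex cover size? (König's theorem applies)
Minimum vertex cover size = 3

By König's theorem: in bipartite graphs,
min vertex cover = max matching = 3

Maximum matching has size 3, so minimum vertex cover also has size 3.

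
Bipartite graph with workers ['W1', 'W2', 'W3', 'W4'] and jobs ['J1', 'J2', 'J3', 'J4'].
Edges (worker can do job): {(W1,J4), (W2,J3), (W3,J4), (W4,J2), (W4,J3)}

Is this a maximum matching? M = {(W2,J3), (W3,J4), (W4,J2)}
Yes, size 3 is maximum

Proposed matching has size 3.
Maximum matching size for this graph: 3.

This is a maximum matching.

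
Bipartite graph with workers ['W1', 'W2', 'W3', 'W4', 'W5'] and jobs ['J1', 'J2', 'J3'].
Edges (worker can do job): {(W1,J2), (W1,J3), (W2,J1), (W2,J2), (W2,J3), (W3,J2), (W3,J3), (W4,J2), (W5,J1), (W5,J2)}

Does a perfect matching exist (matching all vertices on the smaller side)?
Yes, perfect matching exists (size 3)

Perfect matching: {(W1,J3), (W3,J2), (W5,J1)}
All 3 vertices on the smaller side are matched.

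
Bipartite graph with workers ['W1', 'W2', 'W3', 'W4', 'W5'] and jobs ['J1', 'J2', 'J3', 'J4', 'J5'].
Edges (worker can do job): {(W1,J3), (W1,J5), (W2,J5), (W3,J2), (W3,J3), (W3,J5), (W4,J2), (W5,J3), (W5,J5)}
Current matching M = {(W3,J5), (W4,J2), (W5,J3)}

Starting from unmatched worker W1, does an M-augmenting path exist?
No augmenting path from W1

Alternating search from W1 reaches jobs: {J2, J3, J5}.
Every reachable job is already matched in M, and following those matched edges back to workers exposes no further unvisited jobs.
No M-augmenting path from W1 exists.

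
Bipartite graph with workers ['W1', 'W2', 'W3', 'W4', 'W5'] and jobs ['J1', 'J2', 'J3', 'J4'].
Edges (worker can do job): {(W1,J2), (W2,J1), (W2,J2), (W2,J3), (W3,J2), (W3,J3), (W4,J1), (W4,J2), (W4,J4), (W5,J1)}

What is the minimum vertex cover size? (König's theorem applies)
Minimum vertex cover size = 4

By König's theorem: in bipartite graphs,
min vertex cover = max matching = 4

Maximum matching has size 4, so minimum vertex cover also has size 4.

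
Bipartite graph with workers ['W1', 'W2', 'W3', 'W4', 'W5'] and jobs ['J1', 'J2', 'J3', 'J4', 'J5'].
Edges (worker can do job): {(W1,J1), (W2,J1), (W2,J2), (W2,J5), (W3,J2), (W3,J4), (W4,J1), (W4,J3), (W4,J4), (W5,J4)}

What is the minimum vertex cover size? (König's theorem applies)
Minimum vertex cover size = 5

By König's theorem: in bipartite graphs,
min vertex cover = max matching = 5

Maximum matching has size 5, so minimum vertex cover also has size 5.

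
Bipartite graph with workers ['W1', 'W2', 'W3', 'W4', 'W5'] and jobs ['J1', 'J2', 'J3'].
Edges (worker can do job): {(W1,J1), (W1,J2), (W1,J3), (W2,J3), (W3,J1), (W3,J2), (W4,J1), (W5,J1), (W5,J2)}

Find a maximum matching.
Matching: {(W1,J3), (W3,J1), (W5,J2)}

Maximum matching (size 3):
  W1 → J3
  W3 → J1
  W5 → J2

Each worker is assigned to at most one job, and each job to at most one worker.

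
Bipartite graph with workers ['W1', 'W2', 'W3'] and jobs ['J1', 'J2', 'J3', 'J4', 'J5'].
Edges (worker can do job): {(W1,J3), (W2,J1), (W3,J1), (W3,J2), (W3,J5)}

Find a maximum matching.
Matching: {(W1,J3), (W2,J1), (W3,J2)}

Maximum matching (size 3):
  W1 → J3
  W2 → J1
  W3 → J2

Each worker is assigned to at most one job, and each job to at most one worker.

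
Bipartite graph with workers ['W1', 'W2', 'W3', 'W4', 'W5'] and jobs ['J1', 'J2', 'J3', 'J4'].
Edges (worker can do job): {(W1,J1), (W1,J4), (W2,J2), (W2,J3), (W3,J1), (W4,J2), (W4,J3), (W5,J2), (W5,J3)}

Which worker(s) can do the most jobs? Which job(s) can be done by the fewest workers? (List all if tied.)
Most versatile: W1, W2, W4, W5 (2 jobs); Least covered: J4 (1 workers)

Worker degrees (jobs they can do): W1:2, W2:2, W3:1, W4:2, W5:2
Job degrees (workers who can do it): J1:2, J2:3, J3:3, J4:1

Maximum worker degree is 2, achieved by: W1, W2, W4, W5
Minimum job degree is 1, achieved by: J4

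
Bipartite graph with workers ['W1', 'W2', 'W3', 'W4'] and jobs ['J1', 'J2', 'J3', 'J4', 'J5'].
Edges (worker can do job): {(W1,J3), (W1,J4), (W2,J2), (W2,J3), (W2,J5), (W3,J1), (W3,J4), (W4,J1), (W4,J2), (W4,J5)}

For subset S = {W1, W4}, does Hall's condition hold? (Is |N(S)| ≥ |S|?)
Yes: |N(S)| = 5, |S| = 2

Subset S = {W1, W4}
Neighbors N(S) = {J1, J2, J3, J4, J5}

|N(S)| = 5, |S| = 2
Hall's condition: |N(S)| ≥ |S| is satisfied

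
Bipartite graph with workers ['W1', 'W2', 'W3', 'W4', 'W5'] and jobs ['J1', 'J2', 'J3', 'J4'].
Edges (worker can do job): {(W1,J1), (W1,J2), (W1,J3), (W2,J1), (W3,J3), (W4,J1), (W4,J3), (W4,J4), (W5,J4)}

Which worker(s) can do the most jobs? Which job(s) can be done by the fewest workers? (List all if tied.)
Most versatile: W1, W4 (3 jobs); Least covered: J2 (1 workers)

Worker degrees (jobs they can do): W1:3, W2:1, W3:1, W4:3, W5:1
Job degrees (workers who can do it): J1:3, J2:1, J3:3, J4:2

Maximum worker degree is 3, achieved by: W1, W4
Minimum job degree is 1, achieved by: J2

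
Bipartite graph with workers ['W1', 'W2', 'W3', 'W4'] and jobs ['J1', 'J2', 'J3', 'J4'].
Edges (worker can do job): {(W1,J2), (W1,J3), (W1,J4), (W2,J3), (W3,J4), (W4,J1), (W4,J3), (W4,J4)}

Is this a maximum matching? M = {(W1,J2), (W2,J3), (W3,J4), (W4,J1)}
Yes, size 4 is maximum

Proposed matching has size 4.
Maximum matching size for this graph: 4.

This is a maximum matching.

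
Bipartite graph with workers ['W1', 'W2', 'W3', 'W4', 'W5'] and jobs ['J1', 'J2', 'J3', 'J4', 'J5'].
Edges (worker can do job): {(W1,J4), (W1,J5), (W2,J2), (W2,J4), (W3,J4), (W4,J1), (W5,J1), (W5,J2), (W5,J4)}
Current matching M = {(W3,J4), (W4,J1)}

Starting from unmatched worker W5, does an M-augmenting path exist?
Yes: W5 → J2

An M-augmenting path alternates non-matching / matching edges, starting and ending at unmatched vertices.
Path: W5 → J2
(J2 is unmatched in M, so the path is augmenting.)
Flipping edges along this path would increase |M| from 2 to 3.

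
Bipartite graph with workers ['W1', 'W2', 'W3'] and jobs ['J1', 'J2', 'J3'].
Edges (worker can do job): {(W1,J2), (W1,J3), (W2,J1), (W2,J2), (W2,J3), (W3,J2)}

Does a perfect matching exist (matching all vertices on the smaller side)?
Yes, perfect matching exists (size 3)

Perfect matching: {(W1,J3), (W2,J1), (W3,J2)}
All 3 vertices on the smaller side are matched.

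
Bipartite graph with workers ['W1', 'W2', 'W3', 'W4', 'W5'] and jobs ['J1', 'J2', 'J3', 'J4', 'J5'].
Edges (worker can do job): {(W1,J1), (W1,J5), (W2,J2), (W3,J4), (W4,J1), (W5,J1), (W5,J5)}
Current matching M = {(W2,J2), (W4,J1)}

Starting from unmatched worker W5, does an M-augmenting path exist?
Yes: W5 → J5

An M-augmenting path alternates non-matching / matching edges, starting and ending at unmatched vertices.
Path: W5 → J5
(J5 is unmatched in M, so the path is augmenting.)
Flipping edges along this path would increase |M| from 2 to 3.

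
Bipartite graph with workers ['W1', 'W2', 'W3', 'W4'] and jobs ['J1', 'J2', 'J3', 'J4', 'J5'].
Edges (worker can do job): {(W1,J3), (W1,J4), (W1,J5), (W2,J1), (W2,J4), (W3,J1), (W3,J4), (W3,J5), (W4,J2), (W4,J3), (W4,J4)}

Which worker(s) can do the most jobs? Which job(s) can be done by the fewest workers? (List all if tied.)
Most versatile: W1, W3, W4 (3 jobs); Least covered: J2 (1 workers)

Worker degrees (jobs they can do): W1:3, W2:2, W3:3, W4:3
Job degrees (workers who can do it): J1:2, J2:1, J3:2, J4:4, J5:2

Maximum worker degree is 3, achieved by: W1, W3, W4
Minimum job degree is 1, achieved by: J2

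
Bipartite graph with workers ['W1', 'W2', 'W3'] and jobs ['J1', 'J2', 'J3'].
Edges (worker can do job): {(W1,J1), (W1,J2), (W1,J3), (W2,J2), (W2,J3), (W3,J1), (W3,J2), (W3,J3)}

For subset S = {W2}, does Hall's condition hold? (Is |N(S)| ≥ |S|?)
Yes: |N(S)| = 2, |S| = 1

Subset S = {W2}
Neighbors N(S) = {J2, J3}

|N(S)| = 2, |S| = 1
Hall's condition: |N(S)| ≥ |S| is satisfied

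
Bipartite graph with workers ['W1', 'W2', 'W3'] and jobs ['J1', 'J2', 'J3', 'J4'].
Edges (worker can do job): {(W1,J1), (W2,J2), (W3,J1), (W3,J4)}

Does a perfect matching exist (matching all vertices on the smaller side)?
Yes, perfect matching exists (size 3)

Perfect matching: {(W1,J1), (W2,J2), (W3,J4)}
All 3 vertices on the smaller side are matched.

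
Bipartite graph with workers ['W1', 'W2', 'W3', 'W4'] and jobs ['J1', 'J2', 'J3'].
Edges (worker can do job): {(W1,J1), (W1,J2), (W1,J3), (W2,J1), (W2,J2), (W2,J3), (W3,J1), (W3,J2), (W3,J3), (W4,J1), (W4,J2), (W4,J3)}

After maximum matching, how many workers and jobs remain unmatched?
Unmatched: 1 workers, 0 jobs

Maximum matching size: 3
Workers: 4 total, 3 matched, 1 unmatched
Jobs: 3 total, 3 matched, 0 unmatched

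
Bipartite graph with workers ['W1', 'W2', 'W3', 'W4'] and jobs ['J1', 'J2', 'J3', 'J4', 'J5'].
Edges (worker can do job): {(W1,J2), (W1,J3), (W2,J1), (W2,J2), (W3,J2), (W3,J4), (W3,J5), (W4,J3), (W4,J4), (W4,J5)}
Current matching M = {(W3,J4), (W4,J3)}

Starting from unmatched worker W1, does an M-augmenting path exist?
Yes: W1 → J2

An M-augmenting path alternates non-matching / matching edges, starting and ending at unmatched vertices.
Path: W1 → J2
(J2 is unmatched in M, so the path is augmenting.)
Flipping edges along this path would increase |M| from 2 to 3.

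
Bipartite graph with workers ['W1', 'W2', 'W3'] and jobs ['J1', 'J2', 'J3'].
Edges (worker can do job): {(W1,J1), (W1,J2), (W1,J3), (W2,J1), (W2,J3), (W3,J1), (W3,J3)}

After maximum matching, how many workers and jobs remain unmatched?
Unmatched: 0 workers, 0 jobs

Maximum matching size: 3
Workers: 3 total, 3 matched, 0 unmatched
Jobs: 3 total, 3 matched, 0 unmatched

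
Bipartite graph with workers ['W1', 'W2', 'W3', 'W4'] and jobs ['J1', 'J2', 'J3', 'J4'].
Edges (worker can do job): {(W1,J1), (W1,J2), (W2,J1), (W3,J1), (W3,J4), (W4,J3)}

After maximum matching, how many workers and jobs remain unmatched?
Unmatched: 0 workers, 0 jobs

Maximum matching size: 4
Workers: 4 total, 4 matched, 0 unmatched
Jobs: 4 total, 4 matched, 0 unmatched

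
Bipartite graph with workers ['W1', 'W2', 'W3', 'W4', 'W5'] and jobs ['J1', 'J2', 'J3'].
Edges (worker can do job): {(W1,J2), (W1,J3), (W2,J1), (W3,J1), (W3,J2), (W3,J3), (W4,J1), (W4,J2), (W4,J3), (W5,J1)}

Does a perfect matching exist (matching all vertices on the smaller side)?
Yes, perfect matching exists (size 3)

Perfect matching: {(W3,J3), (W4,J2), (W5,J1)}
All 3 vertices on the smaller side are matched.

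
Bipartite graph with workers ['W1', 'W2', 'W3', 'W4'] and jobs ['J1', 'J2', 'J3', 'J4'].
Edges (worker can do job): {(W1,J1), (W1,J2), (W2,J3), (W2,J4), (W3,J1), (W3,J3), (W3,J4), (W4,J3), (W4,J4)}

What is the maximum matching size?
Maximum matching size = 4

Maximum matching: {(W1,J2), (W2,J3), (W3,J1), (W4,J4)}
Size: 4

This assigns 4 workers to 4 distinct jobs.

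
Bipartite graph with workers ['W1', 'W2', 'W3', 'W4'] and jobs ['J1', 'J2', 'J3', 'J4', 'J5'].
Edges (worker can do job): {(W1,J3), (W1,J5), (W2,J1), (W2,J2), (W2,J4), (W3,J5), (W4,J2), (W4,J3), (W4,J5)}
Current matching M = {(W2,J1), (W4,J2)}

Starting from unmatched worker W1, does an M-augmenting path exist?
Yes: W1 → J5

An M-augmenting path alternates non-matching / matching edges, starting and ending at unmatched vertices.
Path: W1 → J5
(J5 is unmatched in M, so the path is augmenting.)
Flipping edges along this path would increase |M| from 2 to 3.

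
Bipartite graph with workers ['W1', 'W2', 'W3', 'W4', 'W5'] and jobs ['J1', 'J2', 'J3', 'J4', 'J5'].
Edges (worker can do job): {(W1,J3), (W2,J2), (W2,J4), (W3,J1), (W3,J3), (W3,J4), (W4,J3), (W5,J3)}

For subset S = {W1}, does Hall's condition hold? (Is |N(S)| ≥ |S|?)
Yes: |N(S)| = 1, |S| = 1

Subset S = {W1}
Neighbors N(S) = {J3}

|N(S)| = 1, |S| = 1
Hall's condition: |N(S)| ≥ |S| is satisfied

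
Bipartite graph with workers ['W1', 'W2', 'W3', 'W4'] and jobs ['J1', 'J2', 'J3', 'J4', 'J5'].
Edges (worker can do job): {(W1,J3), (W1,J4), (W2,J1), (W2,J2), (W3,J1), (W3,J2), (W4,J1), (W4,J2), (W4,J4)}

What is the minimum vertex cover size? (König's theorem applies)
Minimum vertex cover size = 4

By König's theorem: in bipartite graphs,
min vertex cover = max matching = 4

Maximum matching has size 4, so minimum vertex cover also has size 4.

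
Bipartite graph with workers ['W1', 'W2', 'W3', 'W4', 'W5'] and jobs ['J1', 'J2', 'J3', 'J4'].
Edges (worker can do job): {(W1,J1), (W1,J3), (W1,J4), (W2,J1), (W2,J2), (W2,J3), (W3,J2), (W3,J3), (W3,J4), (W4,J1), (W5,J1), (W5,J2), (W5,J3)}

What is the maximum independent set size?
Maximum independent set = 5

By König's theorem:
- Min vertex cover = Max matching = 4
- Max independent set = Total vertices - Min vertex cover
- Max independent set = 9 - 4 = 5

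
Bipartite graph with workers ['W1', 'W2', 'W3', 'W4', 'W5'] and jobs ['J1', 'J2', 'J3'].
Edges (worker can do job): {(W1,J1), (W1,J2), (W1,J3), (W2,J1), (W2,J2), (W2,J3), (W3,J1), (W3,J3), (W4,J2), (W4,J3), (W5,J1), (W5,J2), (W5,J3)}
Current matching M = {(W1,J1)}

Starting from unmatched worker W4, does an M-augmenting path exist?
Yes: W4 → J2

An M-augmenting path alternates non-matching / matching edges, starting and ending at unmatched vertices.
Path: W4 → J2
(J2 is unmatched in M, so the path is augmenting.)
Flipping edges along this path would increase |M| from 1 to 2.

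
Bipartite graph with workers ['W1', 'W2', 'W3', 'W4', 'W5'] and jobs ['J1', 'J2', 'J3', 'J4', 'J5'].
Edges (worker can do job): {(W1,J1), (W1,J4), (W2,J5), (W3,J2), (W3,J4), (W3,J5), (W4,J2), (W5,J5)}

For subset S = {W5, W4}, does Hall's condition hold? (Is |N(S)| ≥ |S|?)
Yes: |N(S)| = 2, |S| = 2

Subset S = {W5, W4}
Neighbors N(S) = {J2, J5}

|N(S)| = 2, |S| = 2
Hall's condition: |N(S)| ≥ |S| is satisfied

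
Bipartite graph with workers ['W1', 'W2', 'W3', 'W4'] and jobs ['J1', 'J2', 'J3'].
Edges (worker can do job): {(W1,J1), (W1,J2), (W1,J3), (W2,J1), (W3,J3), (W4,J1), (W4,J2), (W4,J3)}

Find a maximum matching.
Matching: {(W1,J2), (W3,J3), (W4,J1)}

Maximum matching (size 3):
  W1 → J2
  W3 → J3
  W4 → J1

Each worker is assigned to at most one job, and each job to at most one worker.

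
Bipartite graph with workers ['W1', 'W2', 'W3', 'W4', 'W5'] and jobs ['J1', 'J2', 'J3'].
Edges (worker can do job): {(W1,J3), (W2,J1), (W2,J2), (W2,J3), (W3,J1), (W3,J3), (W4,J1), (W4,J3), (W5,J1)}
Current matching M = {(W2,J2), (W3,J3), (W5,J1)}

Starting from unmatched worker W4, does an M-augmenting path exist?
No augmenting path from W4

Alternating search from W4 reaches jobs: {J1, J3}.
Every reachable job is already matched in M, and following those matched edges back to workers exposes no further unvisited jobs.
No M-augmenting path from W4 exists.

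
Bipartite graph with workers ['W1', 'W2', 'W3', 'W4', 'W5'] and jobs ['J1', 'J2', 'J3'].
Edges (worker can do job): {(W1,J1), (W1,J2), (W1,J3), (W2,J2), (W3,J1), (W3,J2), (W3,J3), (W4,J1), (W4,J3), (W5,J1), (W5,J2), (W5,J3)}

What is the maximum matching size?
Maximum matching size = 3

Maximum matching: {(W1,J2), (W3,J3), (W5,J1)}
Size: 3

This assigns 3 workers to 3 distinct jobs.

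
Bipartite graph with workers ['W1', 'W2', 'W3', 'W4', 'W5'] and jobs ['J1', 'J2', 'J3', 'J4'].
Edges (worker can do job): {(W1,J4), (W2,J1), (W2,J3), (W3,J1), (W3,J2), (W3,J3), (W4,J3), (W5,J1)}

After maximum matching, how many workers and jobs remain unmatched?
Unmatched: 1 workers, 0 jobs

Maximum matching size: 4
Workers: 5 total, 4 matched, 1 unmatched
Jobs: 4 total, 4 matched, 0 unmatched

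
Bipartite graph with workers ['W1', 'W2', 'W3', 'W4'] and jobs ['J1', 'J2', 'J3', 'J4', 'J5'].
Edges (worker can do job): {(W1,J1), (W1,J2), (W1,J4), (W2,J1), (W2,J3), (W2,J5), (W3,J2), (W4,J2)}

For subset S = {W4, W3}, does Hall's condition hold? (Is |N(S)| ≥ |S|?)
No: |N(S)| = 1, |S| = 2

Subset S = {W4, W3}
Neighbors N(S) = {J2}

|N(S)| = 1, |S| = 2
Hall's condition: |N(S)| ≥ |S| is NOT satisfied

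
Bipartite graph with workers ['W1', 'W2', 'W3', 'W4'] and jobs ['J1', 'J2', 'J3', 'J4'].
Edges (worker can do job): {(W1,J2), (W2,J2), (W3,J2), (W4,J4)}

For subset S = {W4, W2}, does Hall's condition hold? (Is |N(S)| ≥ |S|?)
Yes: |N(S)| = 2, |S| = 2

Subset S = {W4, W2}
Neighbors N(S) = {J2, J4}

|N(S)| = 2, |S| = 2
Hall's condition: |N(S)| ≥ |S| is satisfied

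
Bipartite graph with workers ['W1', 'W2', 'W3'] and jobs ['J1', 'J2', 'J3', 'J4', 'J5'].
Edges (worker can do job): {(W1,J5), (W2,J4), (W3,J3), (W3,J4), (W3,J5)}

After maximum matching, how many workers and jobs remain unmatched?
Unmatched: 0 workers, 2 jobs

Maximum matching size: 3
Workers: 3 total, 3 matched, 0 unmatched
Jobs: 5 total, 3 matched, 2 unmatched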